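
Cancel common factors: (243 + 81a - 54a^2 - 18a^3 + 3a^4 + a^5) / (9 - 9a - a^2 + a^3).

(-27 - 9a + 3a^2 + a^3)/(-1 + a)

Euclidean algorithm in ℚ[a]:
  a^5 + 3a^4 - 18a^3 - 54a^2 + 81a + 243 = (a^2 + 4a - 5)(a^3 - a^2 - 9a + 9) + (-32a^2 + 288)
  a^3 - a^2 - 9a + 9 = (-(1/32)a + 1/32)(-32a^2 + 288) + (0)
Last nonzero remainder: -32a^2 + 288. Dividing through by -32 gives the monic gcd a^2 - 9.
Cancel a^2 - 9 from numerator and denominator to get the reduced form.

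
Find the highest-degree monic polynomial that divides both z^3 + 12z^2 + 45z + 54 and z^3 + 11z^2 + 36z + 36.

By polynomial division,
  z^3 + 12z^2 + 45z + 54 = (z^3 + 11z^2 + 36z + 36) + (z^2 + 9z + 18)
  z^3 + 11z^2 + 36z + 36 = (z + 2)(z^2 + 9z + 18) + (0)
The last nonzero remainder z^2 + 9z + 18 is already monic.

z^2 + 9z + 18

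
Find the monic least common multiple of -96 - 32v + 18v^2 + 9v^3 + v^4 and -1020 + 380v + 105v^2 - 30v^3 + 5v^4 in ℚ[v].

-3264 - 416v + 740v^2 + 148v^3 - 11v^4 + 2v^5 + v^6

By polynomial division,
  v^4 + 9v^3 + 18v^2 - 32v - 96 = (1/5)(5v^4 - 30v^3 + 105v^2 + 380v - 1020) + (15v^3 - 3v^2 - 108v + 108)
  5v^4 - 30v^3 + 105v^2 + 380v - 1020 = ((1/3)v - 29/15)(15v^3 - 3v^2 - 108v + 108) + ((676/5)v^2 + (676/5)v - 4056/5)
  15v^3 - 3v^2 - 108v + 108 = ((75/676)v - 45/338)((676/5)v^2 + (676/5)v - 4056/5) + (0)
Last nonzero remainder: (676/5)v^2 + (676/5)v - 4056/5. Dividing through by 676/5 gives the monic gcd v^2 + v - 6.
Then lcm(f, g) = f·g / gcd(f, g); expanding and making the result monic gives the answer.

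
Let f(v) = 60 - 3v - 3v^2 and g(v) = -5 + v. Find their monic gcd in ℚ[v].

Repeated division with remainder:
  -3v^2 - 3v + 60 = (-3v - 18)(v - 5) + (-30)
  v - 5 = (-(1/30)v + 1/6)(-30) + (0)
The last nonzero remainder is the constant -30, so the polynomials are coprime and gcd = 1.

1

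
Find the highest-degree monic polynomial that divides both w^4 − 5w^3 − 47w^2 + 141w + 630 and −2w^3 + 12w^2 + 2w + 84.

w − 7

Euclidean algorithm in ℚ[w]:
  w^4 − 5w^3 − 47w^2 + 141w + 630 = (−(1/2)w − 1/2)(−2w^3 + 12w^2 + 2w + 84) + (−40w^2 + 184w + 672)
  −2w^3 + 12w^2 + 2w + 84 = ((1/20)w − 7/100)(−40w^2 + 184w + 672) + (−(468/25)w + 3276/25)
  −40w^2 + 184w + 672 = ((250/117)w + 200/39)(−(468/25)w + 3276/25) + (0)
Last nonzero remainder: −(468/25)w + 3276/25. Dividing through by −468/25 gives the monic gcd w − 7.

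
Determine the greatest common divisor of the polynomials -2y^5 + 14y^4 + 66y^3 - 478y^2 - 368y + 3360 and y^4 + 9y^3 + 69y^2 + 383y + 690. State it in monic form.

y^2 + 8y + 15

By polynomial division,
  -2y^5 + 14y^4 + 66y^3 - 478y^2 - 368y + 3360 = (-2y + 32)(y^4 + 9y^3 + 69y^2 + 383y + 690) + (-84y^3 - 1920y^2 - 11244y - 18720)
  y^4 + 9y^3 + 69y^2 + 383y + 690 = (-(1/84)y + 97/588)(-84y^3 - 1920y^2 - 11244y - 18720) + ((12342/49)y^2 + (98736/49)y + 185130/49)
  -84y^3 - 1920y^2 - 11244y - 18720 = (-(686/2057)y - 10192/2057)((12342/49)y^2 + (98736/49)y + 185130/49) + (0)
Last nonzero remainder: (12342/49)y^2 + (98736/49)y + 185130/49. Dividing through by 12342/49 gives the monic gcd y^2 + 8y + 15.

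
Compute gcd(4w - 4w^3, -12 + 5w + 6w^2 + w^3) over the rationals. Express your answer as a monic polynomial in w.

-1 + w

Euclidean algorithm in ℚ[w]:
  -4w^3 + 4w = (-4)(w^3 + 6w^2 + 5w - 12) + (24w^2 + 24w - 48)
  w^3 + 6w^2 + 5w - 12 = ((1/24)w + 5/24)(24w^2 + 24w - 48) + (2w - 2)
  24w^2 + 24w - 48 = (12w + 24)(2w - 2) + (0)
Last nonzero remainder: 2w - 2. Dividing through by 2 gives the monic gcd w - 1.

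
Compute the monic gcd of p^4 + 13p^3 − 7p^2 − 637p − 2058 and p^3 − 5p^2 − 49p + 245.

p^2 − 49

By polynomial division,
  p^4 + 13p^3 − 7p^2 − 637p − 2058 = (p + 18)(p^3 − 5p^2 − 49p + 245) + (132p^2 − 6468)
  p^3 − 5p^2 − 49p + 245 = ((1/132)p − 5/132)(132p^2 − 6468) + (0)
Last nonzero remainder: 132p^2 − 6468. Dividing through by 132 gives the monic gcd p^2 − 49.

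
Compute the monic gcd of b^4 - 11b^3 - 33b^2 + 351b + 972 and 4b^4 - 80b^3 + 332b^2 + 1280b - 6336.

Apply the Euclidean algorithm:
  b^4 - 11b^3 - 33b^2 + 351b + 972 = (1/4)(4b^4 - 80b^3 + 332b^2 + 1280b - 6336) + (9b^3 - 116b^2 + 31b + 2556)
  4b^4 - 80b^3 + 332b^2 + 1280b - 6336 = ((4/9)b - 256/81)(9b^3 - 116b^2 + 31b + 2556) + (-(3920/81)b^2 + (19600/81)b + 15680/9)
  9b^3 - 116b^2 + 31b + 2556 = (-(729/3920)b + 5751/3920)(-(3920/81)b^2 + (19600/81)b + 15680/9) + (0)
Last nonzero remainder: -(3920/81)b^2 + (19600/81)b + 15680/9. Dividing through by -3920/81 gives the monic gcd b^2 - 5b - 36.

b^2 - 5b - 36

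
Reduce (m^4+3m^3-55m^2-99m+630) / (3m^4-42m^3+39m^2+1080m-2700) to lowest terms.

(m+7)/(3m-30)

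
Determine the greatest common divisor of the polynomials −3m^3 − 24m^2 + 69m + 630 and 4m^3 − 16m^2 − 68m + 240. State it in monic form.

m − 5

Repeated division with remainder:
  −3m^3 − 24m^2 + 69m + 630 = (−3/4)(4m^3 − 16m^2 − 68m + 240) + (−36m^2 + 18m + 810)
  4m^3 − 16m^2 − 68m + 240 = (−(1/9)m + 7/18)(−36m^2 + 18m + 810) + (15m − 75)
  −36m^2 + 18m + 810 = (−(12/5)m − 54/5)(15m − 75) + (0)
Last nonzero remainder: 15m − 75. Dividing through by 15 gives the monic gcd m − 5.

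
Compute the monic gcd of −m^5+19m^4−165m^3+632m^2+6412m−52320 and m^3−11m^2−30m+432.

Repeated division with remainder:
  −m^5+19m^4−165m^3+632m^2+6412m−52320 = (−m^2+8m−107)(m^3−11m^2−30m+432) + (127m^2−254m−6096)
  m^3−11m^2−30m+432 = ((1/127)m−9/127)(127m^2−254m−6096) + (0)
Last nonzero remainder: 127m^2−254m−6096. Dividing through by 127 gives the monic gcd m^2−2m−48.

m^2−2m−48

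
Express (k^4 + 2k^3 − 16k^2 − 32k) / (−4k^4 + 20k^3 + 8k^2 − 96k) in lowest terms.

Euclidean algorithm in ℚ[k]:
  k^4 + 2k^3 − 16k^2 − 32k = (−1/4)(−4k^4 + 20k^3 + 8k^2 − 96k) + (7k^3 − 14k^2 − 56k)
  −4k^4 + 20k^3 + 8k^2 − 96k = (−(4/7)k + 12/7)(7k^3 − 14k^2 − 56k) + (0)
Last nonzero remainder: 7k^3 − 14k^2 − 56k. Dividing through by 7 gives the monic gcd k^3 − 2k^2 − 8k.
Cancel k^3 − 2k^2 − 8k from numerator and denominator to get the reduced form.

(−k − 4)/(4k − 12)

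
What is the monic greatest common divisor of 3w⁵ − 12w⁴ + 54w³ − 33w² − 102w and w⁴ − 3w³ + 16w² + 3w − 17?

By polynomial division,
  3w⁵ − 12w⁴ + 54w³ − 33w² − 102w = (3w − 3)(w⁴ − 3w³ + 16w² + 3w − 17) + (−3w³ + 6w² − 42w − 51)
  w⁴ − 3w³ + 16w² + 3w − 17 = (−(1/3)w + 1/3)(−3w³ + 6w² − 42w − 51) + (0)
Last nonzero remainder: −3w³ + 6w² − 42w − 51. Dividing through by −3 gives the monic gcd w³ − 2w² + 14w + 17.

w³ − 2w² + 14w + 17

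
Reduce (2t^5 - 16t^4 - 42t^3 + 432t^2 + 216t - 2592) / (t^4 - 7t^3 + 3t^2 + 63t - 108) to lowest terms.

By polynomial division,
  2t^5 - 16t^4 - 42t^3 + 432t^2 + 216t - 2592 = (2t - 2)(t^4 - 7t^3 + 3t^2 + 63t - 108) + (-62t^3 + 312t^2 + 558t - 2808)
  t^4 - 7t^3 + 3t^2 + 63t - 108 = (-(1/62)t + 61/1922)(-62t^3 + 312t^2 + 558t - 2808) + ((2016/961)t^2 - 18144/961)
  -62t^3 + 312t^2 + 558t - 2808 = (-(29791/1008)t + 12493/84)((2016/961)t^2 - 18144/961) + (0)
Last nonzero remainder: (2016/961)t^2 - 18144/961. Dividing through by 2016/961 gives the monic gcd t^2 - 9.
Cancel t^2 - 9 from numerator and denominator to get the reduced form.

(2t^3 - 16t^2 - 24t + 288)/(t^2 - 7t + 12)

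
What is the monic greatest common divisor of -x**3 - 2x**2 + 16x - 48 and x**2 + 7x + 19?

Apply the Euclidean algorithm:
  -x**3 - 2x**2 + 16x - 48 = (-x + 5)(x**2 + 7x + 19) + (-143)
  x**2 + 7x + 19 = (-(1/143)x**2 - (7/143)x - 19/143)(-143) + (0)
The last nonzero remainder is the constant -143, so the polynomials are coprime and gcd = 1.

1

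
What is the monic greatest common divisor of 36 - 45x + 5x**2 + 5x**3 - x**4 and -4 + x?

-4 + x

Repeated division with remainder:
  -x**4 + 5x**3 + 5x**2 - 45x + 36 = (-x**3 + x**2 + 9x - 9)(x - 4) + (0)
The last nonzero remainder x - 4 is already monic.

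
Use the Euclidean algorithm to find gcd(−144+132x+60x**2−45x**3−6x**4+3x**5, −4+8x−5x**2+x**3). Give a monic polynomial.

Apply the Euclidean algorithm:
  3x**5−6x**4−45x**3+60x**2+132x−144 = (3x**2+9x−24)(x**3−5x**2+8x−4) + (−120x**2+360x−240)
  x**3−5x**2+8x−4 = (−(1/120)x+1/60)(−120x**2+360x−240) + (0)
Last nonzero remainder: −120x**2+360x−240. Dividing through by −120 gives the monic gcd x**2−3x+2.

2−3x+x**2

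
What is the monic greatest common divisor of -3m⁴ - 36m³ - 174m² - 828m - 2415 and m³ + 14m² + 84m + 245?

m + 7

By polynomial division,
  -3m⁴ - 36m³ - 174m² - 828m - 2415 = (-3m + 6)(m³ + 14m² + 84m + 245) + (-6m² - 597m - 3885)
  m³ + 14m² + 84m + 245 = (-(1/6)m + 57/4)(-6m² - 597m - 3885) + ((31775/4)m + 222425/4)
  -6m² - 597m - 3885 = (-(24/31775)m - 444/6355)((31775/4)m + 222425/4) + (0)
Last nonzero remainder: (31775/4)m + 222425/4. Dividing through by 31775/4 gives the monic gcd m + 7.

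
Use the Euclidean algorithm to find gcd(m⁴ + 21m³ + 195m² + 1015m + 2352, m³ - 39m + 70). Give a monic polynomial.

Repeated division with remainder:
  m⁴ + 21m³ + 195m² + 1015m + 2352 = (m + 21)(m³ - 39m + 70) + (234m² + 1764m + 882)
  m³ - 39m + 70 = ((1/234)m - 49/1521)(234m² + 1764m + 882) + ((2376/169)m + 16632/169)
  234m² + 1764m + 882 = ((2197/132)m + 1183/132)((2376/169)m + 16632/169) + (0)
Last nonzero remainder: (2376/169)m + 16632/169. Dividing through by 2376/169 gives the monic gcd m + 7.

m + 7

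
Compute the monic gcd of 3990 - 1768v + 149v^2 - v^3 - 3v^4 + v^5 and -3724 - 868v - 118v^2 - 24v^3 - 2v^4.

Apply the Euclidean algorithm:
  v^5 - 3v^4 - v^3 + 149v^2 - 1768v + 3990 = (-(1/2)v + 15/2)(-2v^4 - 24v^3 - 118v^2 - 868v - 3724) + (120v^3 + 600v^2 + 2880v + 31920)
  -2v^4 - 24v^3 - 118v^2 - 868v - 3724 = (-(1/60)v - 7/60)(120v^3 + 600v^2 + 2880v + 31920) + (0)
Last nonzero remainder: 120v^3 + 600v^2 + 2880v + 31920. Dividing through by 120 gives the monic gcd v^3 + 5v^2 + 24v + 266.

266 + 24v + 5v^2 + v^3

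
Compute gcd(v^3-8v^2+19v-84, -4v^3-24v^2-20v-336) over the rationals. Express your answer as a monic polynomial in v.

v^2-v+12

Euclidean algorithm in ℚ[v]:
  v^3-8v^2+19v-84 = (-1/4)(-4v^3-24v^2-20v-336) + (-14v^2+14v-168)
  -4v^3-24v^2-20v-336 = ((2/7)v+2)(-14v^2+14v-168) + (0)
Last nonzero remainder: -14v^2+14v-168. Dividing through by -14 gives the monic gcd v^2-v+12.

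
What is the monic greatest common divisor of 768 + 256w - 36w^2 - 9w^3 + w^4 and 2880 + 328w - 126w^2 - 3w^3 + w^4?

-32 - 4w + w^2

Euclidean algorithm in ℚ[w]:
  w^4 - 9w^3 - 36w^2 + 256w + 768 = (w^4 - 3w^3 - 126w^2 + 328w + 2880) + (-6w^3 + 90w^2 - 72w - 2112)
  w^4 - 3w^3 - 126w^2 + 328w + 2880 = (-(1/6)w - 2)(-6w^3 + 90w^2 - 72w - 2112) + (42w^2 - 168w - 1344)
  -6w^3 + 90w^2 - 72w - 2112 = (-(1/7)w + 11/7)(42w^2 - 168w - 1344) + (0)
Last nonzero remainder: 42w^2 - 168w - 1344. Dividing through by 42 gives the monic gcd w^2 - 4w - 32.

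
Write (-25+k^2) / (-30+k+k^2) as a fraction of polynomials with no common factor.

By polynomial division,
  k^2-25 = (k^2+k-30) + (-k+5)
  k^2+k-30 = (-k-6)(-k+5) + (0)
Last nonzero remainder: -k+5. Dividing through by -1 gives the monic gcd k-5.
Cancel k-5 from numerator and denominator to get the reduced form.

(5+k)/(6+k)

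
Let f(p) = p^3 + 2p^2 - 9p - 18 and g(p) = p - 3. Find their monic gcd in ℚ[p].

p - 3

By polynomial division,
  p^3 + 2p^2 - 9p - 18 = (p^2 + 5p + 6)(p - 3) + (0)
The last nonzero remainder p - 3 is already monic.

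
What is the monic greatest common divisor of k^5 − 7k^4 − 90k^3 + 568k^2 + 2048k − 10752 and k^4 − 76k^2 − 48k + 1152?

k^3 − 6k^2 − 40k + 192

By polynomial division,
  k^5 − 7k^4 − 90k^3 + 568k^2 + 2048k − 10752 = (k − 7)(k^4 − 76k^2 − 48k + 1152) + (−14k^3 + 84k^2 + 560k − 2688)
  k^4 − 76k^2 − 48k + 1152 = (−(1/14)k − 3/7)(−14k^3 + 84k^2 + 560k − 2688) + (0)
Last nonzero remainder: −14k^3 + 84k^2 + 560k − 2688. Dividing through by −14 gives the monic gcd k^3 − 6k^2 − 40k + 192.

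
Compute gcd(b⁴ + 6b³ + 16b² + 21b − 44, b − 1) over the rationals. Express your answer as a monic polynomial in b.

Apply the Euclidean algorithm:
  b⁴ + 6b³ + 16b² + 21b − 44 = (b³ + 7b² + 23b + 44)(b − 1) + (0)
The last nonzero remainder b − 1 is already monic.

b − 1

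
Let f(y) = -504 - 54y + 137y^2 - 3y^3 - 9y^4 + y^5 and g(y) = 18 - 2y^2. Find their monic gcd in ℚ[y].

Apply the Euclidean algorithm:
  y^5 - 9y^4 - 3y^3 + 137y^2 - 54y - 504 = (-(1/2)y^3 + (9/2)y^2 - 3y - 28)(-2y^2 + 18) + (0)
Last nonzero remainder: -2y^2 + 18. Dividing through by -2 gives the monic gcd y^2 - 9.

-9 + y^2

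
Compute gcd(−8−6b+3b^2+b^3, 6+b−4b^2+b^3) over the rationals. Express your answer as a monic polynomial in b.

Repeated division with remainder:
  b^3+3b^2−6b−8 = (b^3−4b^2+b+6) + (7b^2−7b−14)
  b^3−4b^2+b+6 = ((1/7)b−3/7)(7b^2−7b−14) + (0)
Last nonzero remainder: 7b^2−7b−14. Dividing through by 7 gives the monic gcd b^2−b−2.

−2−b+b^2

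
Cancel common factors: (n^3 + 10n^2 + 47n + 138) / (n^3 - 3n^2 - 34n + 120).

Apply the Euclidean algorithm:
  n^3 + 10n^2 + 47n + 138 = (n^3 - 3n^2 - 34n + 120) + (13n^2 + 81n + 18)
  n^3 - 3n^2 - 34n + 120 = ((1/13)n - 120/169)(13n^2 + 81n + 18) + ((3740/169)n + 22440/169)
  13n^2 + 81n + 18 = ((2197/3740)n + 507/3740)((3740/169)n + 22440/169) + (0)
Last nonzero remainder: (3740/169)n + 22440/169. Dividing through by 3740/169 gives the monic gcd n + 6.
Cancel n + 6 from numerator and denominator to get the reduced form.

(n^2 + 4n + 23)/(n^2 - 9n + 20)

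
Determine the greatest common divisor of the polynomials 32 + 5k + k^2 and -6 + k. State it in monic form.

1

Repeated division with remainder:
  k^2 + 5k + 32 = (k + 11)(k - 6) + (98)
  k - 6 = ((1/98)k - 3/49)(98) + (0)
The last nonzero remainder is the constant 98, so the polynomials are coprime and gcd = 1.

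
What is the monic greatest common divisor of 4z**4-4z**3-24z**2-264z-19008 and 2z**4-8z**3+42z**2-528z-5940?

z**3-9z**2+66z-594

Euclidean algorithm in ℚ[z]:
  4z**4-4z**3-24z**2-264z-19008 = (2)(2z**4-8z**3+42z**2-528z-5940) + (12z**3-108z**2+792z-7128)
  2z**4-8z**3+42z**2-528z-5940 = ((1/6)z+5/6)(12z**3-108z**2+792z-7128) + (0)
Last nonzero remainder: 12z**3-108z**2+792z-7128. Dividing through by 12 gives the monic gcd z**3-9z**2+66z-594.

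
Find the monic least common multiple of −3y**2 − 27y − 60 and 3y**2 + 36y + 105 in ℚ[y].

y**3 + 16y**2 + 83y + 140

Apply the Euclidean algorithm:
  −3y**2 − 27y − 60 = (−1)(3y**2 + 36y + 105) + (9y + 45)
  3y**2 + 36y + 105 = ((1/3)y + 7/3)(9y + 45) + (0)
Last nonzero remainder: 9y + 45. Dividing through by 9 gives the monic gcd y + 5.
Then lcm(f, g) = f·g / gcd(f, g); expanding and making the result monic gives the answer.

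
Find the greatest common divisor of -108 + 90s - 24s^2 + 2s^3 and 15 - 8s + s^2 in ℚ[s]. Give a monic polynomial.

Apply the Euclidean algorithm:
  2s^3 - 24s^2 + 90s - 108 = (2s - 8)(s^2 - 8s + 15) + (-4s + 12)
  s^2 - 8s + 15 = (-(1/4)s + 5/4)(-4s + 12) + (0)
Last nonzero remainder: -4s + 12. Dividing through by -4 gives the monic gcd s - 3.

-3 + s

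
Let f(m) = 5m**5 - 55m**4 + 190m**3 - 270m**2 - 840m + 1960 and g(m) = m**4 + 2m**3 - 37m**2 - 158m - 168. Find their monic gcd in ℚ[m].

m**2 - 5m - 14

Apply the Euclidean algorithm:
  5m**5 - 55m**4 + 190m**3 - 270m**2 - 840m + 1960 = (5m - 65)(m**4 + 2m**3 - 37m**2 - 158m - 168) + (505m**3 - 1885m**2 - 10270m - 8960)
  m**4 + 2m**3 - 37m**2 - 158m - 168 = ((1/505)m + 579/51005)(505m**3 - 1885m**2 - 10270m - 8960) + ((48300/10201)m**2 - (241500/10201)m - 676200/10201)
  505m**3 - 1885m**2 - 10270m - 8960 = ((1030301/9660)m + 326432/2415)((48300/10201)m**2 - (241500/10201)m - 676200/10201) + (0)
Last nonzero remainder: (48300/10201)m**2 - (241500/10201)m - 676200/10201. Dividing through by 48300/10201 gives the monic gcd m**2 - 5m - 14.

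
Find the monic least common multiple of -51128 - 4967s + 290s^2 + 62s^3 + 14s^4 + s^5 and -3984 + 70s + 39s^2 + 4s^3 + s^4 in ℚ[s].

Repeated division with remainder:
  s^5 + 14s^4 + 62s^3 + 290s^2 - 4967s - 51128 = (s + 10)(s^4 + 4s^3 + 39s^2 + 70s - 3984) + (-17s^3 - 170s^2 - 1683s - 11288)
  s^4 + 4s^3 + 39s^2 + 70s - 3984 = (-(1/17)s + 6/17)(-17s^3 - 170s^2 - 1683s - 11288) + (0)
Last nonzero remainder: -17s^3 - 170s^2 - 1683s - 11288. Dividing through by -17 gives the monic gcd s^3 + 10s^2 + 99s + 664.
Then lcm(f, g) = f·g / gcd(f, g); expanding and making the result monic gives the answer.

306768 - 21326s - 6707s^2 - 82s^3 - 22s^4 + 8s^5 + s^6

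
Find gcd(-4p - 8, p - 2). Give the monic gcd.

1

Repeated division with remainder:
  -4p - 8 = (-4)(p - 2) + (-16)
  p - 2 = (-(1/16)p + 1/8)(-16) + (0)
The last nonzero remainder is the constant -16, so the polynomials are coprime and gcd = 1.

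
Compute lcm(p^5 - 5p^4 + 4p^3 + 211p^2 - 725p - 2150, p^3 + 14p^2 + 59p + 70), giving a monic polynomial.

p^6 + 2p^5 - 31p^4 + 239p^3 + 752p^2 - 7225p - 15050

Euclidean algorithm in ℚ[p]:
  p^5 - 5p^4 + 4p^3 + 211p^2 - 725p - 2150 = (p^2 - 19p + 211)(p^3 + 14p^2 + 59p + 70) + (-1692p^2 - 11844p - 16920)
  p^3 + 14p^2 + 59p + 70 = (-(1/1692)p - 7/1692)(-1692p^2 - 11844p - 16920) + (0)
Last nonzero remainder: -1692p^2 - 11844p - 16920. Dividing through by -1692 gives the monic gcd p^2 + 7p + 10.
Then lcm(f, g) = f·g / gcd(f, g); expanding and making the result monic gives the answer.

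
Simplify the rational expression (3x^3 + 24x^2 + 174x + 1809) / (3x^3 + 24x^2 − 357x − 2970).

(x^2 − x + 67)/(x^2 − x − 110)

Euclidean algorithm in ℚ[x]:
  3x^3 + 24x^2 + 174x + 1809 = (3x^3 + 24x^2 − 357x − 2970) + (531x + 4779)
  3x^3 + 24x^2 − 357x − 2970 = ((1/177)x^2 − (1/177)x − 110/177)(531x + 4779) + (0)
Last nonzero remainder: 531x + 4779. Dividing through by 531 gives the monic gcd x + 9.
Cancel x + 9 from numerator and denominator to get the reduced form.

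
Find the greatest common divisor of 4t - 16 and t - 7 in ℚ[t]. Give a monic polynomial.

Apply the Euclidean algorithm:
  4t - 16 = (4)(t - 7) + (12)
  t - 7 = ((1/12)t - 7/12)(12) + (0)
The last nonzero remainder is the constant 12, so the polynomials are coprime and gcd = 1.

1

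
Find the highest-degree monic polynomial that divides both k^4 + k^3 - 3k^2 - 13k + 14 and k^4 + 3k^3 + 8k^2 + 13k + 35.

k^2 + 4k + 7

Apply the Euclidean algorithm:
  k^4 + k^3 - 3k^2 - 13k + 14 = (k^4 + 3k^3 + 8k^2 + 13k + 35) + (-2k^3 - 11k^2 - 26k - 21)
  k^4 + 3k^3 + 8k^2 + 13k + 35 = (-(1/2)k + 5/4)(-2k^3 - 11k^2 - 26k - 21) + ((35/4)k^2 + 35k + 245/4)
  -2k^3 - 11k^2 - 26k - 21 = (-(8/35)k - 12/35)((35/4)k^2 + 35k + 245/4) + (0)
Last nonzero remainder: (35/4)k^2 + 35k + 245/4. Dividing through by 35/4 gives the monic gcd k^2 + 4k + 7.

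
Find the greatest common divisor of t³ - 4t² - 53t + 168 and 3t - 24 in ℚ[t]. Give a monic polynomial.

t - 8

Repeated division with remainder:
  t³ - 4t² - 53t + 168 = ((1/3)t² + (4/3)t - 7)(3t - 24) + (0)
Last nonzero remainder: 3t - 24. Dividing through by 3 gives the monic gcd t - 8.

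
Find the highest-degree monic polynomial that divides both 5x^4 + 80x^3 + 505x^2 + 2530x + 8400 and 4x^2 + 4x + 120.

Repeated division with remainder:
  5x^4 + 80x^3 + 505x^2 + 2530x + 8400 = ((5/4)x^2 + (75/4)x + 70)(4x^2 + 4x + 120) + (0)
Last nonzero remainder: 4x^2 + 4x + 120. Dividing through by 4 gives the monic gcd x^2 + x + 30.

x^2 + x + 30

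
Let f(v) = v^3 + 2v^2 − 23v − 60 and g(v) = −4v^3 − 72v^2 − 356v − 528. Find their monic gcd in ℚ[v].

v^2 + 7v + 12

Apply the Euclidean algorithm:
  v^3 + 2v^2 − 23v − 60 = (−1/4)(−4v^3 − 72v^2 − 356v − 528) + (−16v^2 − 112v − 192)
  −4v^3 − 72v^2 − 356v − 528 = ((1/4)v + 11/4)(−16v^2 − 112v − 192) + (0)
Last nonzero remainder: −16v^2 − 112v − 192. Dividing through by −16 gives the monic gcd v^2 + 7v + 12.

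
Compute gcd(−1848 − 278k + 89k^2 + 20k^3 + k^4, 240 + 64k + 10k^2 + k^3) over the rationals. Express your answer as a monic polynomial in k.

6 + k

Euclidean algorithm in ℚ[k]:
  k^4 + 20k^3 + 89k^2 − 278k − 1848 = (k + 10)(k^3 + 10k^2 + 64k + 240) + (−75k^2 − 1158k − 4248)
  k^3 + 10k^2 + 64k + 240 = (−(1/75)k + 136/1875)(−75k^2 − 1158k − 4248) + ((57096/625)k + 342576/625)
  −75k^2 − 1158k − 4248 = (−(15625/19032)k − 36875/4758)((57096/625)k + 342576/625) + (0)
Last nonzero remainder: (57096/625)k + 342576/625. Dividing through by 57096/625 gives the monic gcd k + 6.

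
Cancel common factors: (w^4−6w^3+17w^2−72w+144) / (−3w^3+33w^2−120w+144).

(−w^2−w−12)/(3w−12)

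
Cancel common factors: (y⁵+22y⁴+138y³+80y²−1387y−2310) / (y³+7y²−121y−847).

(y³+4y²−11y−30)/(y−11)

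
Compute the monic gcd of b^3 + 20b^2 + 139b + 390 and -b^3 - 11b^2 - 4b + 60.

Apply the Euclidean algorithm:
  b^3 + 20b^2 + 139b + 390 = (-1)(-b^3 - 11b^2 - 4b + 60) + (9b^2 + 135b + 450)
  -b^3 - 11b^2 - 4b + 60 = (-(1/9)b + 4/9)(9b^2 + 135b + 450) + (-14b - 140)
  9b^2 + 135b + 450 = (-(9/14)b - 45/14)(-14b - 140) + (0)
Last nonzero remainder: -14b - 140. Dividing through by -14 gives the monic gcd b + 10.

b + 10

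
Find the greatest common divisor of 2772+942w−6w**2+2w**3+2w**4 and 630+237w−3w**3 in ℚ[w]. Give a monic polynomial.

Repeated division with remainder:
  2w**4+2w**3−6w**2+942w+2772 = (−(2/3)w−2/3)(−3w**3+237w+630) + (152w**2+1520w+3192)
  −3w**3+237w+630 = (−(3/152)w+15/76)(152w**2+1520w+3192) + (0)
Last nonzero remainder: 152w**2+1520w+3192. Dividing through by 152 gives the monic gcd w**2+10w+21.

21+10w+w**2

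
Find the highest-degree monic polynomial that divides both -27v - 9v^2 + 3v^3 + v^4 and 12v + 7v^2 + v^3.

Repeated division with remainder:
  v^4 + 3v^3 - 9v^2 - 27v = (v - 4)(v^3 + 7v^2 + 12v) + (7v^2 + 21v)
  v^3 + 7v^2 + 12v = ((1/7)v + 4/7)(7v^2 + 21v) + (0)
Last nonzero remainder: 7v^2 + 21v. Dividing through by 7 gives the monic gcd v^2 + 3v.

3v + v^2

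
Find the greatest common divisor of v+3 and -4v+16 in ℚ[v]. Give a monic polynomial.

1

Apply the Euclidean algorithm:
  v+3 = (-1/4)(-4v+16) + (7)
  -4v+16 = (-(4/7)v+16/7)(7) + (0)
The last nonzero remainder is the constant 7, so the polynomials are coprime and gcd = 1.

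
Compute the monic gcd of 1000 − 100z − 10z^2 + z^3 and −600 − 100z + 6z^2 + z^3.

−100 + z^2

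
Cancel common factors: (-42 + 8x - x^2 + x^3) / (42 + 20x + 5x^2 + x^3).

(-3 + x)/(3 + x)

By polynomial division,
  x^3 - x^2 + 8x - 42 = (x^3 + 5x^2 + 20x + 42) + (-6x^2 - 12x - 84)
  x^3 + 5x^2 + 20x + 42 = (-(1/6)x - 1/2)(-6x^2 - 12x - 84) + (0)
Last nonzero remainder: -6x^2 - 12x - 84. Dividing through by -6 gives the monic gcd x^2 + 2x + 14.
Cancel x^2 + 2x + 14 from numerator and denominator to get the reduced form.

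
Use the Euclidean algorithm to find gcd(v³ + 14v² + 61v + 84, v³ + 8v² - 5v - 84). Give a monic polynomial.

Apply the Euclidean algorithm:
  v³ + 14v² + 61v + 84 = (v³ + 8v² - 5v - 84) + (6v² + 66v + 168)
  v³ + 8v² - 5v - 84 = ((1/6)v - 1/2)(6v² + 66v + 168) + (0)
Last nonzero remainder: 6v² + 66v + 168. Dividing through by 6 gives the monic gcd v² + 11v + 28.

v² + 11v + 28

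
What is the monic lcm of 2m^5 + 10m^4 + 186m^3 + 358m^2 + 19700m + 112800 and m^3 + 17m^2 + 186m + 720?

Repeated division with remainder:
  2m^5 + 10m^4 + 186m^3 + 358m^2 + 19700m + 112800 = (2m^2 - 24m + 222)(m^3 + 17m^2 + 186m + 720) + (-392m^2 - 4312m - 47040)
  m^3 + 17m^2 + 186m + 720 = (-(1/392)m - 3/196)(-392m^2 - 4312m - 47040) + (0)
Last nonzero remainder: -392m^2 - 4312m - 47040. Dividing through by -392 gives the monic gcd m^2 + 11m + 120.
Then lcm(f, g) = f·g / gcd(f, g); expanding and making the result monic gives the answer.

m^6 + 11m^5 + 123m^4 + 737m^3 + 10924m^2 + 115500m + 338400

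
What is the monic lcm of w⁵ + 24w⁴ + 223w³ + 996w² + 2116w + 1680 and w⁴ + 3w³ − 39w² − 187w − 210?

Repeated division with remainder:
  w⁵ + 24w⁴ + 223w³ + 996w² + 2116w + 1680 = (w + 21)(w⁴ + 3w³ − 39w² − 187w − 210) + (199w³ + 2002w² + 6253w + 6090)
  w⁴ + 3w³ − 39w² − 187w − 210 = ((1/199)w − 1405/39601)(199w³ + 2002w² + 6253w + 6090) + ((24024/39601)w² + (168168/39601)w + 240240/39601)
  199w³ + 2002w² + 6253w + 6090 = ((7880599/24024)w + 1148429/1144)((24024/39601)w² + (168168/39601)w + 240240/39601) + (0)
Last nonzero remainder: (24024/39601)w² + (168168/39601)w + 240240/39601. Dividing through by 24024/39601 gives the monic gcd w² + 7w + 10.
Then lcm(f, g) = f·g / gcd(f, g); expanding and making the result monic gives the answer.

w⁷ + 20w⁶ + 106w⁵ − 400w⁴ − 6551w³ − 27700w² − 51156w − 35280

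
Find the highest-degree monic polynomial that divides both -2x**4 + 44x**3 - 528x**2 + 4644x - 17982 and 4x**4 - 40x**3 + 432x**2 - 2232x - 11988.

By polynomial division,
  -2x**4 + 44x**3 - 528x**2 + 4644x - 17982 = (-1/2)(4x**4 - 40x**3 + 432x**2 - 2232x - 11988) + (24x**3 - 312x**2 + 3528x - 23976)
  4x**4 - 40x**3 + 432x**2 - 2232x - 11988 = ((1/6)x + 1/2)(24x**3 - 312x**2 + 3528x - 23976) + (0)
Last nonzero remainder: 24x**3 - 312x**2 + 3528x - 23976. Dividing through by 24 gives the monic gcd x**3 - 13x**2 + 147x - 999.

x**3 - 13x**2 + 147x - 999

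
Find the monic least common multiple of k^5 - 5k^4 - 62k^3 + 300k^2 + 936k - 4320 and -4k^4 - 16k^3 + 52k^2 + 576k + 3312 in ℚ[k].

By polynomial division,
  k^5 - 5k^4 - 62k^3 + 300k^2 + 936k - 4320 = (-(1/4)k + 9/4)(-4k^4 - 16k^3 + 52k^2 + 576k + 3312) + (-13k^3 + 327k^2 + 468k - 11772)
  -4k^4 - 16k^3 + 52k^2 + 576k + 3312 = ((4/13)k + 1516/169)(-13k^3 + 327k^2 + 468k - 11772) + (-(511280/169)k^2 + 18406080/169)
  -13k^3 + 327k^2 + 468k - 11772 = ((2197/511280)k - 55263/511280)(-(511280/169)k^2 + 18406080/169) + (0)
Last nonzero remainder: -(511280/169)k^2 + 18406080/169. Dividing through by -511280/169 gives the monic gcd k^2 - 36.
Then lcm(f, g) = f·g / gcd(f, g); expanding and making the result monic gives the answer.

k^7 - k^6 - 59k^5 - 63k^4 + 710k^3 + 6324k^2 + 4248k - 99360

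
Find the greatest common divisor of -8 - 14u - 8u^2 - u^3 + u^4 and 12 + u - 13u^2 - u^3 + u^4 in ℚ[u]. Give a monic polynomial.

-4 - 3u + u^2

Euclidean algorithm in ℚ[u]:
  u^4 - u^3 - 8u^2 - 14u - 8 = (u^4 - u^3 - 13u^2 + u + 12) + (5u^2 - 15u - 20)
  u^4 - u^3 - 13u^2 + u + 12 = ((1/5)u^2 + (2/5)u - 3/5)(5u^2 - 15u - 20) + (0)
Last nonzero remainder: 5u^2 - 15u - 20. Dividing through by 5 gives the monic gcd u^2 - 3u - 4.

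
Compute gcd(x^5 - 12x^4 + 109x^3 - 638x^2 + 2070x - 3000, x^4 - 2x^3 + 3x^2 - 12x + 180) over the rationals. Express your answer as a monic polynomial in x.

x^2 - 6x + 15

Apply the Euclidean algorithm:
  x^5 - 12x^4 + 109x^3 - 638x^2 + 2070x - 3000 = (x - 10)(x^4 - 2x^3 + 3x^2 - 12x + 180) + (86x^3 - 596x^2 + 1770x - 1200)
  x^4 - 2x^3 + 3x^2 - 12x + 180 = ((1/86)x + 106/1849)(86x^3 - 596x^2 + 1770x - 1200) + ((30668/1849)x^2 - (184008/1849)x + 460020/1849)
  86x^3 - 596x^2 + 1770x - 1200 = ((79507/15334)x - 36980/7667)((30668/1849)x^2 - (184008/1849)x + 460020/1849) + (0)
Last nonzero remainder: (30668/1849)x^2 - (184008/1849)x + 460020/1849. Dividing through by 30668/1849 gives the monic gcd x^2 - 6x + 15.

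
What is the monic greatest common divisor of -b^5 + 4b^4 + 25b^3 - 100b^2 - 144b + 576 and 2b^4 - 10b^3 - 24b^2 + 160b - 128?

b^3 - 4b^2 - 16b + 64

Euclidean algorithm in ℚ[b]:
  -b^5 + 4b^4 + 25b^3 - 100b^2 - 144b + 576 = (-(1/2)b - 1/2)(2b^4 - 10b^3 - 24b^2 + 160b - 128) + (8b^3 - 32b^2 - 128b + 512)
  2b^4 - 10b^3 - 24b^2 + 160b - 128 = ((1/4)b - 1/4)(8b^3 - 32b^2 - 128b + 512) + (0)
Last nonzero remainder: 8b^3 - 32b^2 - 128b + 512. Dividing through by 8 gives the monic gcd b^3 - 4b^2 - 16b + 64.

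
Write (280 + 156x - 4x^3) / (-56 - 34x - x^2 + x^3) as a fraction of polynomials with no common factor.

Apply the Euclidean algorithm:
  -4x^3 + 156x + 280 = (-4)(x^3 - x^2 - 34x - 56) + (-4x^2 + 20x + 56)
  x^3 - x^2 - 34x - 56 = (-(1/4)x - 1)(-4x^2 + 20x + 56) + (0)
Last nonzero remainder: -4x^2 + 20x + 56. Dividing through by -4 gives the monic gcd x^2 - 5x - 14.
Cancel x^2 - 5x - 14 from numerator and denominator to get the reduced form.

(-20 - 4x)/(4 + x)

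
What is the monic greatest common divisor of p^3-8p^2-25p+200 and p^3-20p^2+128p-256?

By polynomial division,
  p^3-8p^2-25p+200 = (p^3-20p^2+128p-256) + (12p^2-153p+456)
  p^3-20p^2+128p-256 = ((1/12)p-29/48)(12p^2-153p+456) + (-(39/16)p+39/2)
  12p^2-153p+456 = (-(64/13)p+304/13)(-(39/16)p+39/2) + (0)
Last nonzero remainder: -(39/16)p+39/2. Dividing through by -39/16 gives the monic gcd p-8.

p-8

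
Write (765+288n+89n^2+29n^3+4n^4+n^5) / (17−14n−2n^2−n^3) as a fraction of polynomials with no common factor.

(−45−9n−n^2−n^3)/(−1+n)

Repeated division with remainder:
  n^5+4n^4+29n^3+89n^2+288n+765 = (−n^2−2n−11)(−n^3−2n^2−14n+17) + (56n^2+168n+952)
  −n^3−2n^2−14n+17 = (−(1/56)n+1/56)(56n^2+168n+952) + (0)
Last nonzero remainder: 56n^2+168n+952. Dividing through by 56 gives the monic gcd n^2+3n+17.
Cancel n^2+3n+17 from numerator and denominator to get the reduced form.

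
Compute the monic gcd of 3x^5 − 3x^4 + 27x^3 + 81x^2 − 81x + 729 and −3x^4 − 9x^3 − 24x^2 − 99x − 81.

Apply the Euclidean algorithm:
  3x^5 − 3x^4 + 27x^3 + 81x^2 − 81x + 729 = (−x + 4)(−3x^4 − 9x^3 − 24x^2 − 99x − 81) + (39x^3 + 78x^2 + 234x + 1053)
  −3x^4 − 9x^3 − 24x^2 − 99x − 81 = (−(1/13)x − 1/13)(39x^3 + 78x^2 + 234x + 1053) + (0)
Last nonzero remainder: 39x^3 + 78x^2 + 234x + 1053. Dividing through by 39 gives the monic gcd x^3 + 2x^2 + 6x + 27.

x^3 + 2x^2 + 6x + 27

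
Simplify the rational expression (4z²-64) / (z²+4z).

Euclidean algorithm in ℚ[z]:
  4z²-64 = (4)(z²+4z) + (-16z-64)
  z²+4z = (-(1/16)z)(-16z-64) + (0)
Last nonzero remainder: -16z-64. Dividing through by -16 gives the monic gcd z+4.
Cancel z+4 from numerator and denominator to get the reduced form.

(4z-16)/(z)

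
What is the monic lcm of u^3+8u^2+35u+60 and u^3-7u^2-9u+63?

Repeated division with remainder:
  u^3+8u^2+35u+60 = (u^3-7u^2-9u+63) + (15u^2+44u-3)
  u^3-7u^2-9u+63 = ((1/15)u-149/225)(15u^2+44u-3) + ((4576/225)u+4576/75)
  15u^2+44u-3 = ((3375/4576)u-225/4576)((4576/225)u+4576/75) + (0)
Last nonzero remainder: (4576/225)u+4576/75. Dividing through by 4576/225 gives the monic gcd u+3.
Then lcm(f, g) = f·g / gcd(f, g); expanding and making the result monic gives the answer.

u^5-2u^4-24u^3-122u^2+135u+1260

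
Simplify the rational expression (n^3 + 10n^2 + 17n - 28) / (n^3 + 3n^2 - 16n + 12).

Repeated division with remainder:
  n^3 + 10n^2 + 17n - 28 = (n^3 + 3n^2 - 16n + 12) + (7n^2 + 33n - 40)
  n^3 + 3n^2 - 16n + 12 = ((1/7)n - 12/49)(7n^2 + 33n - 40) + (-(108/49)n + 108/49)
  7n^2 + 33n - 40 = (-(343/108)n - 490/27)(-(108/49)n + 108/49) + (0)
Last nonzero remainder: -(108/49)n + 108/49. Dividing through by -108/49 gives the monic gcd n - 1.
Cancel n - 1 from numerator and denominator to get the reduced form.

(n^2 + 11n + 28)/(n^2 + 4n - 12)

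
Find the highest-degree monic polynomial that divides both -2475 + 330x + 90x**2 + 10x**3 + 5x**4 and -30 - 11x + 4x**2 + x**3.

-15 + 2x + x**2

Apply the Euclidean algorithm:
  5x**4 + 10x**3 + 90x**2 + 330x - 2475 = (5x - 10)(x**3 + 4x**2 - 11x - 30) + (185x**2 + 370x - 2775)
  x**3 + 4x**2 - 11x - 30 = ((1/185)x + 2/185)(185x**2 + 370x - 2775) + (0)
Last nonzero remainder: 185x**2 + 370x - 2775. Dividing through by 185 gives the monic gcd x**2 + 2x - 15.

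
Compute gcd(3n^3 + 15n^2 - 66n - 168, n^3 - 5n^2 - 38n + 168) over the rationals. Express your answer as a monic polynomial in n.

Euclidean algorithm in ℚ[n]:
  3n^3 + 15n^2 - 66n - 168 = (3)(n^3 - 5n^2 - 38n + 168) + (30n^2 + 48n - 672)
  n^3 - 5n^2 - 38n + 168 = ((1/30)n - 11/50)(30n^2 + 48n - 672) + (-(126/25)n + 504/25)
  30n^2 + 48n - 672 = (-(125/21)n - 100/3)(-(126/25)n + 504/25) + (0)
Last nonzero remainder: -(126/25)n + 504/25. Dividing through by -126/25 gives the monic gcd n - 4.

n - 4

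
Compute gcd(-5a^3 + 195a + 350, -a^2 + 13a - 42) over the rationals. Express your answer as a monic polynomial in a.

a - 7

Repeated division with remainder:
  -5a^3 + 195a + 350 = (5a + 65)(-a^2 + 13a - 42) + (-440a + 3080)
  -a^2 + 13a - 42 = ((1/440)a - 3/220)(-440a + 3080) + (0)
Last nonzero remainder: -440a + 3080. Dividing through by -440 gives the monic gcd a - 7.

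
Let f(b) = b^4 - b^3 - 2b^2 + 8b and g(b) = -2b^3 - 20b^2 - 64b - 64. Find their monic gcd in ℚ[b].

Euclidean algorithm in ℚ[b]:
  b^4 - b^3 - 2b^2 + 8b = (-(1/2)b + 11/2)(-2b^3 - 20b^2 - 64b - 64) + (76b^2 + 328b + 352)
  -2b^3 - 20b^2 - 64b - 64 = (-(1/38)b - 54/361)(76b^2 + 328b + 352) + (-(2048/361)b - 4096/361)
  76b^2 + 328b + 352 = (-(6859/512)b - 3971/128)(-(2048/361)b - 4096/361) + (0)
Last nonzero remainder: -(2048/361)b - 4096/361. Dividing through by -2048/361 gives the monic gcd b + 2.

b + 2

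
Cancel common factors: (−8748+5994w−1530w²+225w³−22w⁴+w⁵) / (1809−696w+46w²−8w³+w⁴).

Apply the Euclidean algorithm:
  w⁵−22w⁴+225w³−1530w²+5994w−8748 = (w−14)(w⁴−8w³+46w²−696w+1809) + (67w³−190w²−5559w+16578)
  w⁴−8w³+46w²−696w+1809 = ((1/67)w−346/4489)(67w³−190w²−5559w+16578) + ((513207/4489)w²−(6158484/4489)w+13856589/4489)
  67w³−190w²−5559w+16578 = ((300763/513207)w+2756246/513207)((513207/4489)w²−(6158484/4489)w+13856589/4489) + (0)
Last nonzero remainder: (513207/4489)w²−(6158484/4489)w+13856589/4489. Dividing through by 513207/4489 gives the monic gcd w²−12w+27.
Cancel w²−12w+27 from numerator and denominator to get the reduced form.

(−324+78w−10w²+w³)/(67+4w+w²)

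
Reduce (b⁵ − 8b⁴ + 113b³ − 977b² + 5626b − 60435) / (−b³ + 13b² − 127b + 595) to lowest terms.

By polynomial division,
  b⁵ − 8b⁴ + 113b³ − 977b² + 5626b − 60435 = (−b² − 5b − 51)(−b³ + 13b² − 127b + 595) + (−354b² + 2124b − 30090)
  −b³ + 13b² − 127b + 595 = ((1/354)b − 7/354)(−354b² + 2124b − 30090) + (0)
Last nonzero remainder: −354b² + 2124b − 30090. Dividing through by −354 gives the monic gcd b² − 6b + 85.
Cancel b² − 6b + 85 from numerator and denominator to get the reduced form.

(−b³ + 2b² − 16b + 711)/(b − 7)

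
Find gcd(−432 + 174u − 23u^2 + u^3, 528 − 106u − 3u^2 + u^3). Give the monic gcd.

Apply the Euclidean algorithm:
  u^3 − 23u^2 + 174u − 432 = (u^3 − 3u^2 − 106u + 528) + (−20u^2 + 280u − 960)
  u^3 − 3u^2 − 106u + 528 = (−(1/20)u − 11/20)(−20u^2 + 280u − 960) + (0)
Last nonzero remainder: −20u^2 + 280u − 960. Dividing through by −20 gives the monic gcd u^2 − 14u + 48.

48 − 14u + u^2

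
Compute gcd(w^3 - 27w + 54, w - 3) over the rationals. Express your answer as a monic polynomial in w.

w - 3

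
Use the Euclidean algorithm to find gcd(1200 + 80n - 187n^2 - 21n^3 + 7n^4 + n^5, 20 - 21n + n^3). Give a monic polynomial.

-20 + n + n^2

Repeated division with remainder:
  n^5 + 7n^4 - 21n^3 - 187n^2 + 80n + 1200 = (n^2 + 7n)(n^3 - 21n + 20) + (-60n^2 - 60n + 1200)
  n^3 - 21n + 20 = (-(1/60)n + 1/60)(-60n^2 - 60n + 1200) + (0)
Last nonzero remainder: -60n^2 - 60n + 1200. Dividing through by -60 gives the monic gcd n^2 + n - 20.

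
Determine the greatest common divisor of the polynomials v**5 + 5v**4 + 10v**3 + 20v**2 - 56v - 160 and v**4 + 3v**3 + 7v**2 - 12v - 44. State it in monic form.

v**2 - 4

Apply the Euclidean algorithm:
  v**5 + 5v**4 + 10v**3 + 20v**2 - 56v - 160 = (v + 2)(v**4 + 3v**3 + 7v**2 - 12v - 44) + (-3v**3 + 18v**2 + 12v - 72)
  v**4 + 3v**3 + 7v**2 - 12v - 44 = (-(1/3)v - 3)(-3v**3 + 18v**2 + 12v - 72) + (65v**2 - 260)
  -3v**3 + 18v**2 + 12v - 72 = (-(3/65)v + 18/65)(65v**2 - 260) + (0)
Last nonzero remainder: 65v**2 - 260. Dividing through by 65 gives the monic gcd v**2 - 4.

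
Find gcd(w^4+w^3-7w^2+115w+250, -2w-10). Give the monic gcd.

Repeated division with remainder:
  w^4+w^3-7w^2+115w+250 = (-(1/2)w^3+2w^2-(13/2)w-25)(-2w-10) + (0)
Last nonzero remainder: -2w-10. Dividing through by -2 gives the monic gcd w+5.

w+5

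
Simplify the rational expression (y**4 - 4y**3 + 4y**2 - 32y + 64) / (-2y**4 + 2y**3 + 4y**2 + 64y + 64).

(-y + 2)/(2y + 2)

Euclidean algorithm in ℚ[y]:
  y**4 - 4y**3 + 4y**2 - 32y + 64 = (-1/2)(-2y**4 + 2y**3 + 4y**2 + 64y + 64) + (-3y**3 + 6y**2 + 96)
  -2y**4 + 2y**3 + 4y**2 + 64y + 64 = ((2/3)y + 2/3)(-3y**3 + 6y**2 + 96) + (0)
Last nonzero remainder: -3y**3 + 6y**2 + 96. Dividing through by -3 gives the monic gcd y**3 - 2y**2 - 32.
Cancel y**3 - 2y**2 - 32 from numerator and denominator to get the reduced form.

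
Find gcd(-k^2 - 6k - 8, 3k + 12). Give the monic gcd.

k + 4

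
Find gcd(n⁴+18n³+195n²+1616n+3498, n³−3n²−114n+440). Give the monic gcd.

n+11

Repeated division with remainder:
  n⁴+18n³+195n²+1616n+3498 = (n+21)(n³−3n²−114n+440) + (372n²+3570n−5742)
  n³−3n²−114n+440 = ((1/372)n−781/23064)(372n²+3570n−5742) + ((85813/3844)n+943943/3844)
  372n²+3570n−5742 = ((1429968/85813)n−2006568/85813)((85813/3844)n+943943/3844) + (0)
Last nonzero remainder: (85813/3844)n+943943/3844. Dividing through by 85813/3844 gives the monic gcd n+11.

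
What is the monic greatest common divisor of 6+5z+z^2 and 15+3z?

1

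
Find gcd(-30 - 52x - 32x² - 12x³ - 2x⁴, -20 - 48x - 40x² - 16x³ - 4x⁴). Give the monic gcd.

5 + 7x + 3x² + x³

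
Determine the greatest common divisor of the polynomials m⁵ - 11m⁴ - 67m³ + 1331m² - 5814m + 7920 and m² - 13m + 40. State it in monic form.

m² - 13m + 40

Repeated division with remainder:
  m⁵ - 11m⁴ - 67m³ + 1331m² - 5814m + 7920 = (m³ + 2m² - 81m + 198)(m² - 13m + 40) + (0)
The last nonzero remainder m² - 13m + 40 is already monic.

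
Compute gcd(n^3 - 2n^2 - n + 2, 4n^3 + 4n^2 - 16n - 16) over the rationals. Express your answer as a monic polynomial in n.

Repeated division with remainder:
  n^3 - 2n^2 - n + 2 = (1/4)(4n^3 + 4n^2 - 16n - 16) + (-3n^2 + 3n + 6)
  4n^3 + 4n^2 - 16n - 16 = (-(4/3)n - 8/3)(-3n^2 + 3n + 6) + (0)
Last nonzero remainder: -3n^2 + 3n + 6. Dividing through by -3 gives the monic gcd n^2 - n - 2.

n^2 - n - 2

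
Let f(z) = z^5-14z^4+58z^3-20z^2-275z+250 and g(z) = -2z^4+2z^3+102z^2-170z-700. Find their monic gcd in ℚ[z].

Apply the Euclidean algorithm:
  z^5-14z^4+58z^3-20z^2-275z+250 = (-(1/2)z+13/2)(-2z^4+2z^3+102z^2-170z-700) + (96z^3-768z^2+480z+4800)
  -2z^4+2z^3+102z^2-170z-700 = (-(1/48)z-7/48)(96z^3-768z^2+480z+4800) + (0)
Last nonzero remainder: 96z^3-768z^2+480z+4800. Dividing through by 96 gives the monic gcd z^3-8z^2+5z+50.

z^3-8z^2+5z+50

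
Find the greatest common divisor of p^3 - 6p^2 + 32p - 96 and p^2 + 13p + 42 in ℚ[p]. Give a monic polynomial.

1

Apply the Euclidean algorithm:
  p^3 - 6p^2 + 32p - 96 = (p - 19)(p^2 + 13p + 42) + (237p + 702)
  p^2 + 13p + 42 = ((1/237)p + 793/18723)(237p + 702) + (76560/6241)
  237p + 702 = ((493039/25520)p + 730197/12760)(76560/6241) + (0)
The last nonzero remainder is the constant 76560/6241, so the polynomials are coprime and gcd = 1.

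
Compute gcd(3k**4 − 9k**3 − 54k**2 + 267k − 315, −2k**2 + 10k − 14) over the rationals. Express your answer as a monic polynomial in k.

k**2 − 5k + 7

Euclidean algorithm in ℚ[k]:
  3k**4 − 9k**3 − 54k**2 + 267k − 315 = (−(3/2)k**2 − 3k + 45/2)(−2k**2 + 10k − 14) + (0)
Last nonzero remainder: −2k**2 + 10k − 14. Dividing through by −2 gives the monic gcd k**2 − 5k + 7.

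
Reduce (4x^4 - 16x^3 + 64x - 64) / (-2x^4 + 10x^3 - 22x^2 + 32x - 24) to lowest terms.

Euclidean algorithm in ℚ[x]:
  4x^4 - 16x^3 + 64x - 64 = (-2)(-2x^4 + 10x^3 - 22x^2 + 32x - 24) + (4x^3 - 44x^2 + 128x - 112)
  -2x^4 + 10x^3 - 22x^2 + 32x - 24 = (-(1/2)x - 3)(4x^3 - 44x^2 + 128x - 112) + (-90x^2 + 360x - 360)
  4x^3 - 44x^2 + 128x - 112 = (-(2/45)x + 14/45)(-90x^2 + 360x - 360) + (0)
Last nonzero remainder: -90x^2 + 360x - 360. Dividing through by -90 gives the monic gcd x^2 - 4x + 4.
Cancel x^2 - 4x + 4 from numerator and denominator to get the reduced form.

(-2x^2 + 8)/(x^2 - x + 3)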